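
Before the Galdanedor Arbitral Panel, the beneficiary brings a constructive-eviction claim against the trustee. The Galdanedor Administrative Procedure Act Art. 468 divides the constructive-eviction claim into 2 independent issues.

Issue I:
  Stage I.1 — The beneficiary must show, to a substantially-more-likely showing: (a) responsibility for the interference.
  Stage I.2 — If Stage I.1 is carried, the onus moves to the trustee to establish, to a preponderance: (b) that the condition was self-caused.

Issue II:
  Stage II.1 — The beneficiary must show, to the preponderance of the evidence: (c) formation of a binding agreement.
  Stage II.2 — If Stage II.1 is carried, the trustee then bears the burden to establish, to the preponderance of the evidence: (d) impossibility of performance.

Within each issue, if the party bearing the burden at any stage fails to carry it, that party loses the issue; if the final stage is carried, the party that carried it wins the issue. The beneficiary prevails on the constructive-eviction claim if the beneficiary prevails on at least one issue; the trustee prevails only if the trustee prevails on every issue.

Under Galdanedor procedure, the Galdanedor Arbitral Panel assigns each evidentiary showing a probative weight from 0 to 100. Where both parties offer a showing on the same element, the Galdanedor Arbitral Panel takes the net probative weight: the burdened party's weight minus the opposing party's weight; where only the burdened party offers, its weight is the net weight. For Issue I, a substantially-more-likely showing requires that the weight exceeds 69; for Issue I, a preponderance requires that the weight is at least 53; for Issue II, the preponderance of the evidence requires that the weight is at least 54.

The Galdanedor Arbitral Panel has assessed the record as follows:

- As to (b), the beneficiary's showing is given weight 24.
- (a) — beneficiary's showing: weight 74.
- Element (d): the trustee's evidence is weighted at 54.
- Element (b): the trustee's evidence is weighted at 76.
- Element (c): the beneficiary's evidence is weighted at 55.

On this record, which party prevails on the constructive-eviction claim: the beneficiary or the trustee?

— Issue I —
Stage I.1 (beneficiary, a substantially-more-likely showing, weight exceeds 69): (a) 74 > 69 — meets.
  The beneficiary carries Stage I.1; the trustee now bears the burden.
Stage I.2 (trustee, a preponderance, weight is at least 53): (b) net 76−24=52 < 53 — fails.
  Stage I.2 not carried; the trustee fails its burden.
So the beneficiary prevails on this issue.
— Issue II —
Stage II.1 (beneficiary, the preponderance of the evidence, weight is at least 54): (c) 55 ≥ 54 — meets.
  The beneficiary carries Stage II.1; the trustee now bears the burden.
Stage II.2 (trustee, the preponderance of the evidence, weight is at least 54): (d) 54 ≥ 54 — meets.
  Stage II.2 carried; the final stage is satisfied.
Every stage carried; the trustee prevails on this issue.
Per-issue: Issue I → beneficiary; Issue II → trustee. The beneficiary must prevail on at least one issue; overall, the beneficiary prevails.

beneficiary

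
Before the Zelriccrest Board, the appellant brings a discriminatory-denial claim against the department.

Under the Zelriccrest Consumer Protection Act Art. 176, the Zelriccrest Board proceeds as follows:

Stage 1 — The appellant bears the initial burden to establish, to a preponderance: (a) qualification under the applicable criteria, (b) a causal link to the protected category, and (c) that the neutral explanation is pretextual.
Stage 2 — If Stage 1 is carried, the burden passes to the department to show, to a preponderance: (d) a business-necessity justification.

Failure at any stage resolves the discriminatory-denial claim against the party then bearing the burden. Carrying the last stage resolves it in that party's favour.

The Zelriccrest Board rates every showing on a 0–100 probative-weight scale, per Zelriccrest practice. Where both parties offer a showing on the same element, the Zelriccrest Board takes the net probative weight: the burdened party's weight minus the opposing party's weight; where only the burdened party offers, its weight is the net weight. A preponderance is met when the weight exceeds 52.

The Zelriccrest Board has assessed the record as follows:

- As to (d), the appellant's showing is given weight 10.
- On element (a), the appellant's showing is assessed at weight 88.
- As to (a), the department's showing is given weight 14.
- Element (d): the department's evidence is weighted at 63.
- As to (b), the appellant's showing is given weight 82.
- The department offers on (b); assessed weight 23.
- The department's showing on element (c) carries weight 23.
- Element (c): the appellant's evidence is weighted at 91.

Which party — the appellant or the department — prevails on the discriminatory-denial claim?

Stage 1 — burden on appellant; standard: a preponderance (weight exceeds 52).
    (a): 88 − 14 = 74 > 52 [met]
    (b): 82 − 23 = 59 > 52 [met]
    (c): 91 − 23 = 68 > 52 [met]
  All elements met. The burden passes to the department.
Stage 2 — burden on department; standard: a preponderance (weight exceeds 52).
    (d): 63 − 10 = 53 > 52 [met]
  The department carries the last stage.
With every stage satisfied, the department prevails.

department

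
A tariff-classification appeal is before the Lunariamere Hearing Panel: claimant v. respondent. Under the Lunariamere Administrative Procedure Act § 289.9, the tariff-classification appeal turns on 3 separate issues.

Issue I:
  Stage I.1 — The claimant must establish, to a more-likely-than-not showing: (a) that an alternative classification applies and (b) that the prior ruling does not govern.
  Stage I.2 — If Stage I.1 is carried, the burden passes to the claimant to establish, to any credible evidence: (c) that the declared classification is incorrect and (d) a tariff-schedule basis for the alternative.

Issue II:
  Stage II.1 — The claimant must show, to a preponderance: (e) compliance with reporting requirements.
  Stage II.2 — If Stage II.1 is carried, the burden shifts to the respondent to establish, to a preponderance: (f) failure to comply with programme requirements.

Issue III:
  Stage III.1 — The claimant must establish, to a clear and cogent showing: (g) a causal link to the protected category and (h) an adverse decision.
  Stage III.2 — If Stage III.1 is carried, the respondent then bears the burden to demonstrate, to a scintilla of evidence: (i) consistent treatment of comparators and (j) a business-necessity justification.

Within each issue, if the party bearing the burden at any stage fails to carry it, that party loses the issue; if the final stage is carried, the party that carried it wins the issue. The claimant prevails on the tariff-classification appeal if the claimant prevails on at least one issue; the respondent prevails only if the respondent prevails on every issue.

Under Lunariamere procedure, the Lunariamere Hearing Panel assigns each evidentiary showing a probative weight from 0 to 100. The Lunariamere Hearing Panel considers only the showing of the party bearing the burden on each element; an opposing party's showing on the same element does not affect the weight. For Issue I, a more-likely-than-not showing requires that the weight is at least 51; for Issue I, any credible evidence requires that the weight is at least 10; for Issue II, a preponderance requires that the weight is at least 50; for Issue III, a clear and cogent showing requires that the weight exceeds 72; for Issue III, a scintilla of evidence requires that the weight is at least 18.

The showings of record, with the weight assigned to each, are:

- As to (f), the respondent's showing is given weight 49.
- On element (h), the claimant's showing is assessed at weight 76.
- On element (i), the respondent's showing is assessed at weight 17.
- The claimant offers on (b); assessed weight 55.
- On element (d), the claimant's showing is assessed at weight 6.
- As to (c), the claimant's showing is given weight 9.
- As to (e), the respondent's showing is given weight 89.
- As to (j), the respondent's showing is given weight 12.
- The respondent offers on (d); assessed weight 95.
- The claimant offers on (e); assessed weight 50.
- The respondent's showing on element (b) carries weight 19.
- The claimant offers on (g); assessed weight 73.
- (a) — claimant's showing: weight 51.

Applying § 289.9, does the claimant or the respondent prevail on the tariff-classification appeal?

— Issue I —
Stage I.1 — burden on claimant; standard: a more-likely-than-not showing (weight is at least 51).
    (a): 51 ≥ 51 [met]
    (b): 55 (respondent's 19 disregarded) ≥ 51 [met]
  All elements met. The claimant retains the burden for Stage I.2.
Stage I.2 — burden on claimant; standard: any credible evidence (weight is at least 10).
    (c): 9 < 10 [not met]
    (d): 6 (respondent's 95 disregarded) < 10 [not met]
  Stage I.2 not carried; the claimant fails its burden.
The respondent prevails on this issue.
— Issue II —
Stage II.1 (claimant, a preponderance, weight is at least 50): (e) 50 (respondent's 89 disregarded) ≥ 50 — meets.
  All elements met. The burden passes to the respondent.
Stage II.2 (respondent, a preponderance, weight is at least 50): (f) 49 < 50 — fails.
  The respondent does not carry Stage II.2.
The analysis ends at Stage II.2; the claimant prevails on this issue.
— Issue III —
Stage III.1 (claimant, a clear and cogent showing, weight exceeds 72): (g) 73 > 72 — meets; (h) 76 > 72 — meets.
  The claimant carries Stage III.1; the respondent now bears the burden.
Stage III.2 (respondent, a scintilla of evidence, weight is at least 18): (i) 17 < 18 — fails; (j) 12 < 18 — fails.
  Not every element is met, so the respondent fails to carry Stage III.2.
The analysis ends at Stage III.2; the claimant prevails on this issue.
Per-issue: Issue I → respondent; Issue II → claimant; Issue III → claimant. The claimant must prevail on at least one issue; overall, the claimant prevails.

claimant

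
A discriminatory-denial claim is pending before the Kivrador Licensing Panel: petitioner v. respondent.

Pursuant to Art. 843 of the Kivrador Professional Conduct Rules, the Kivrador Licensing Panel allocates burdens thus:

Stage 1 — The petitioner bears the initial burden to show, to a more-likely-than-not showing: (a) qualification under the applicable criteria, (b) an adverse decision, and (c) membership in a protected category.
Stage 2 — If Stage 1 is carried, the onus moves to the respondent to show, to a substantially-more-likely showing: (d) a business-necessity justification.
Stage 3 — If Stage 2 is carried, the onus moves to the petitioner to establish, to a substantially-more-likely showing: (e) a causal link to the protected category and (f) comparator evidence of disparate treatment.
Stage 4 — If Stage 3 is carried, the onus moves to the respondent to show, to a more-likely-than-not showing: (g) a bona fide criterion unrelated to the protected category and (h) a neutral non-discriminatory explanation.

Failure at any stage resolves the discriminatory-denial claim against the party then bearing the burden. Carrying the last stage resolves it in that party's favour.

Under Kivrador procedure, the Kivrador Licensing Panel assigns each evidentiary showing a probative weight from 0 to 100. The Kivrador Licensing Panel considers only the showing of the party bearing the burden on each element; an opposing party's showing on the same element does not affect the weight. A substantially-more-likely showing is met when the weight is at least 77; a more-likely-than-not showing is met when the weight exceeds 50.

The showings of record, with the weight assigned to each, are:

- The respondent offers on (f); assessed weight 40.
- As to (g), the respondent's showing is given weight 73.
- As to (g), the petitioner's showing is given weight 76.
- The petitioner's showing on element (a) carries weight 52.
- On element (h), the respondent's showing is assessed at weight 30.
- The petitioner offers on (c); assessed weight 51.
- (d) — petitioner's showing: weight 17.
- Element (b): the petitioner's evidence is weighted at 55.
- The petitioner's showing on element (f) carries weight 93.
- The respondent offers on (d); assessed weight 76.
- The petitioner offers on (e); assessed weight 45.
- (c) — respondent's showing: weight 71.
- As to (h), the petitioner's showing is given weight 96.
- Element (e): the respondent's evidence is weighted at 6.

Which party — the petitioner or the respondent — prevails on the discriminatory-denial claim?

petitioner

At Stage 1 the petitioner must meet a more-likely-than-not showing (weight exceeds 50): on (a) the weight is 52, > 50, so (a) meets the standard; on (b) the weight is 55, which does exceed 50, so (b) meets the standard; on (c) the weight is 51 (the respondent's 71 is given no effect), which does exceed 50, so (c) meets the standard.
  Stage 1 carried; the burden shifts to the respondent.
At Stage 2 the respondent must meet a substantially-more-likely showing (weight is at least 77): on (d) the weight is 76 (the petitioner's 17 is given no effect), which does not reach 77, so (d) does not meet the standard.
  Stage 2 not carried; the respondent fails its burden.
The petitioner prevails.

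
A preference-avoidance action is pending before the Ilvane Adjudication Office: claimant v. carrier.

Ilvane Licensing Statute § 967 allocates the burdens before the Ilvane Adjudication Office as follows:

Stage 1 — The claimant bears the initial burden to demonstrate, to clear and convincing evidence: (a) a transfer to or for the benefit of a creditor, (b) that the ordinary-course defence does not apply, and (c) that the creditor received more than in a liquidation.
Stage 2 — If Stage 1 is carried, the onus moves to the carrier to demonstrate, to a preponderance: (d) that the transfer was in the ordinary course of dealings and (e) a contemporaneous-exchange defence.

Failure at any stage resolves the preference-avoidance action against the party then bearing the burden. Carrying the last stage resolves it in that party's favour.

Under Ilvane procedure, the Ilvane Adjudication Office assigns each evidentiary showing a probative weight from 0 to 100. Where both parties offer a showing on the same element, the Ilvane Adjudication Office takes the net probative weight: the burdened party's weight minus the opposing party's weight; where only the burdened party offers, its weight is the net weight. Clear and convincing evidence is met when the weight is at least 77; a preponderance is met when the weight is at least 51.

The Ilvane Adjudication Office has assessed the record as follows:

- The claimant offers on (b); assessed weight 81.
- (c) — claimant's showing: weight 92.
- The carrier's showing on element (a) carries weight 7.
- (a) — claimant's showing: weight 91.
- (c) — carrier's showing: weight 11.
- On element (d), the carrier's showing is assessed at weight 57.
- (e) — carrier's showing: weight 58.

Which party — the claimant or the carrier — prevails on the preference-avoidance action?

Stage 1 — burden on claimant; standard: clear and convincing evidence (weight is at least 77).
    (a): 91 − 7 = 84 ≥ 77 [met]
    (b): 81 ≥ 77 [met]
    (c): 92 − 11 = 81 ≥ 77 [met]
  Stage 1 carried; the burden shifts to the carrier.
Stage 2 — burden on carrier; standard: a preponderance (weight is at least 51).
    (d): 57 ≥ 51 [met]
    (e): 58 ≥ 51 [met]
  The carrier carries the last stage.
All stages carried — the carrier prevails.

carrier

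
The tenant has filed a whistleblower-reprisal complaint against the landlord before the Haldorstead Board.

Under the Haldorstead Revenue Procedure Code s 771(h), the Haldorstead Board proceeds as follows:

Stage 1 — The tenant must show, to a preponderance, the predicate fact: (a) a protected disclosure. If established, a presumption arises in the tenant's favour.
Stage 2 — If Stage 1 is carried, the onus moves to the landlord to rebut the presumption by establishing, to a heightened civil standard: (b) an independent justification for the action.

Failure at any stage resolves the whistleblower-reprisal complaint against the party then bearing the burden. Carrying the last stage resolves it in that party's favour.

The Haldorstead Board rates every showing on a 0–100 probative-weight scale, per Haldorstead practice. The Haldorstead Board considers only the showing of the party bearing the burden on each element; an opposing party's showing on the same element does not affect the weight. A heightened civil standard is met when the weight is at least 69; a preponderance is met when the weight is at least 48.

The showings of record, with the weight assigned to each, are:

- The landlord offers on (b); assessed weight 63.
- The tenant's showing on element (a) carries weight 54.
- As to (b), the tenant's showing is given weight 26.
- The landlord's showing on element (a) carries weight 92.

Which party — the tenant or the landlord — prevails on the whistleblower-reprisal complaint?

tenant

Stage 1 — burden on tenant; standard: a preponderance (weight is at least 48).
    (a): 54 (landlord's 92 disregarded) ≥ 48 [met]
  All elements met. The burden passes to the landlord.
Stage 2 — burden on landlord; standard: a heightened civil standard (weight is at least 69).
    (b): 63 (tenant's 26 disregarded) < 69 [not met]
  Stage 2 not carried; the landlord fails its burden.
So the tenant prevails.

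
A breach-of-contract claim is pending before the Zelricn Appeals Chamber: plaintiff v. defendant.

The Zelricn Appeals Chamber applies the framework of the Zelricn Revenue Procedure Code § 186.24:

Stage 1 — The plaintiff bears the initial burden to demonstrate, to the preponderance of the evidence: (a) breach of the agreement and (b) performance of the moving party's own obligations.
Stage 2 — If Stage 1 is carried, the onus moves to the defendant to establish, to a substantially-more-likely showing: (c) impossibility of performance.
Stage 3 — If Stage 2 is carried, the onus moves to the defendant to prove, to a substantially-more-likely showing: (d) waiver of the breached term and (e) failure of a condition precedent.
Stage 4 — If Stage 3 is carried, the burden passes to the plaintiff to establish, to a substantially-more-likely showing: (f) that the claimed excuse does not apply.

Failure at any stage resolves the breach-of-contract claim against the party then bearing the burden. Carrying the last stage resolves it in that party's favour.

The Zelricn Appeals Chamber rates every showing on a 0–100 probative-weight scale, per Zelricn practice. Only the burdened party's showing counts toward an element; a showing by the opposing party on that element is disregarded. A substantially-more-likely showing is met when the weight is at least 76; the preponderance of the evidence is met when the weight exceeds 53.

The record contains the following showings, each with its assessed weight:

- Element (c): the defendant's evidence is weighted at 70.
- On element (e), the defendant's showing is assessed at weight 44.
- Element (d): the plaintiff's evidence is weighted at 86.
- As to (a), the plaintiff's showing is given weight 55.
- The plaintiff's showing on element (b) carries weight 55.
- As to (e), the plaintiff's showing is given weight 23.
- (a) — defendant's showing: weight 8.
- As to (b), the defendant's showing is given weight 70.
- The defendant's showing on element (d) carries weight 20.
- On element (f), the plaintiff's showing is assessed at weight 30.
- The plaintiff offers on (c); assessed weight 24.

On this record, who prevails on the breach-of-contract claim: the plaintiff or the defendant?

Stage 1 (plaintiff, the preponderance of the evidence, weight exceeds 53): (a) 55 (defendant's 8 disregarded) > 53 — meets; (b) 55 (defendant's 70 disregarded) > 53 — meets.
  All elements met. The burden passes to the defendant.
Stage 2 (defendant, a substantially-more-likely showing, weight is at least 76): (c) 70 (plaintiff's 24 disregarded) < 76 — fails.
  Not every element is met, so the defendant fails to carry Stage 2.
So the plaintiff prevails.

plaintiff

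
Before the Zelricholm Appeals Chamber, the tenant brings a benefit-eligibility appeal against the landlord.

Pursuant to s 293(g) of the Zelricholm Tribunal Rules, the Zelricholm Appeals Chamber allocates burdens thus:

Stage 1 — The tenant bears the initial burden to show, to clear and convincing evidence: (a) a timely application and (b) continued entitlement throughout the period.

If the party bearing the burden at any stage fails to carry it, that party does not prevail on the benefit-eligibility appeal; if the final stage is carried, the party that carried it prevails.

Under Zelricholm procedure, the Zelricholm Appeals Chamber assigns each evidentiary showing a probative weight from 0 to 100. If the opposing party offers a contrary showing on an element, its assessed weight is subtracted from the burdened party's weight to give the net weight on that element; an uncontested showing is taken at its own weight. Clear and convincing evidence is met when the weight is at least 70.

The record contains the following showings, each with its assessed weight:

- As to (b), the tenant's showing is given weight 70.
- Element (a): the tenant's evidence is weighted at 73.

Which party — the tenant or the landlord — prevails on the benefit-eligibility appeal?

Stage 1 (tenant, clear and convincing evidence, weight is at least 70): (a) 73 ≥ 70 — meets; (b) 70 ≥ 70 — meets.
  The tenant carries the last stage.
With every stage satisfied, the tenant prevails.

tenant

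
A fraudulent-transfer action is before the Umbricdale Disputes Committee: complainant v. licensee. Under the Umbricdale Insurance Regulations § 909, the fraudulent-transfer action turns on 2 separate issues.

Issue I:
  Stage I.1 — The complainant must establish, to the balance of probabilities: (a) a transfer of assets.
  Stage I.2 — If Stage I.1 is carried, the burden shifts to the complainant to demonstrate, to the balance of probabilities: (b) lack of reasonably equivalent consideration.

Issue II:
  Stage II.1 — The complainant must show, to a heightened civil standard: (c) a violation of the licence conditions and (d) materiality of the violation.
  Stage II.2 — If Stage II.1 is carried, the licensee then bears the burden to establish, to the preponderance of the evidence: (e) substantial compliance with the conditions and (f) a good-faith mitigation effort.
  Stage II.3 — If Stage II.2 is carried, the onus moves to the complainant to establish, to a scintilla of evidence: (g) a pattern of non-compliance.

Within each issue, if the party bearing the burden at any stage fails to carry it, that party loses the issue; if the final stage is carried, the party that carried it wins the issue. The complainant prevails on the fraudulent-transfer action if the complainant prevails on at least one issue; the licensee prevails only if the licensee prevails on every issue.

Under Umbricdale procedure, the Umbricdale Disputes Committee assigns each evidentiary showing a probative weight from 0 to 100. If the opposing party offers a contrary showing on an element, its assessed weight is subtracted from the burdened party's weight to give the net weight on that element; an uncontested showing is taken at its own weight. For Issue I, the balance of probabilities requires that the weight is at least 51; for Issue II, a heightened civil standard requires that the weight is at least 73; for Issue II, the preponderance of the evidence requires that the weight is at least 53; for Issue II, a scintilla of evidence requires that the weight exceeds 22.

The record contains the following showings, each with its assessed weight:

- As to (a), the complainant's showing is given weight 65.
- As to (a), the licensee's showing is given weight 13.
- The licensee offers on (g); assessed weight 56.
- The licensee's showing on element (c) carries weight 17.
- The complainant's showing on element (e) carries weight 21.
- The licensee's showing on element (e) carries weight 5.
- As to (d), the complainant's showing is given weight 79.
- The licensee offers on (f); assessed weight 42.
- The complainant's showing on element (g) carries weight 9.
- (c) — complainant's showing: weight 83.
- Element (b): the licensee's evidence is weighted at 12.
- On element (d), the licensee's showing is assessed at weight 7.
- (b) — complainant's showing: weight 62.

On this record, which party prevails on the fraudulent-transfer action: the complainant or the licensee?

licensee

— Issue I —
Stage I.1 (complainant, the balance of probabilities, weight is at least 51): (a) net 65−13=52 ≥ 51 — meets.
  Stage I.1 is satisfied; the complainant continues to bear the burden.
Stage I.2 (complainant, the balance of probabilities, weight is at least 51): (b) net 62−12=50 < 51 — fails.
  Stage I.2 not carried; the complainant fails its burden.
The analysis ends at Stage I.2; the licensee prevails on this issue.
— Issue II —
Stage II.1 — burden on complainant; standard: a heightened civil standard (weight is at least 73).
    (c): 83 − 17 = 66 < 73 [not met]
    (d): 79 − 7 = 72 < 73 [not met]
  Not every element is met, so the complainant fails to carry Stage II.1.
The analysis ends at Stage II.1; the licensee prevails on this issue.
Per-issue: Issue I → licensee; Issue II → licensee. The complainant must prevail on at least one issue; overall, the licensee prevails.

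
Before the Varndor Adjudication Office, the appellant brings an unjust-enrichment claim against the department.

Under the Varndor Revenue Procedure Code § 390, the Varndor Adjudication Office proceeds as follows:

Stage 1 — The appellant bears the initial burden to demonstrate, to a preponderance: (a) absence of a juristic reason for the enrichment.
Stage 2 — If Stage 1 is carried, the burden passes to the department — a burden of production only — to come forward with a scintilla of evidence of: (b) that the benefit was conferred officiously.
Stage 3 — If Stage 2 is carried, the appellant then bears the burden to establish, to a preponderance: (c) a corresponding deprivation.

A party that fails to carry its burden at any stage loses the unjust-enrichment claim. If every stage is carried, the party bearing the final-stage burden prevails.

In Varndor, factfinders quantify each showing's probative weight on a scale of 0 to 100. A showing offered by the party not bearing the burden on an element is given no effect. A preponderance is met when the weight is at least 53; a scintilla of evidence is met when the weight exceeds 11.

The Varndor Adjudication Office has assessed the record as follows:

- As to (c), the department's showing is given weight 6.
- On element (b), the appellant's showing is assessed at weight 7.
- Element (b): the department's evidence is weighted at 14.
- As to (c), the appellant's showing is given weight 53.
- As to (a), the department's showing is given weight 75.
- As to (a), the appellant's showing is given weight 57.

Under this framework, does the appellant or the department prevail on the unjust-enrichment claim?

appellant

Stage 1 (appellant, a preponderance, weight is at least 53): (a) 57 (department's 75 disregarded) ≥ 53 — meets.
  The appellant carries Stage 1; the department now bears the burden.
Stage 2 (department, a scintilla of evidence, weight exceeds 11): (b) 14 (appellant's 7 disregarded) > 11 — meets.
  The department carries Stage 2; the appellant now bears the burden.
Stage 3 (appellant, a preponderance, weight is at least 53): (c) 53 (department's 6 disregarded) ≥ 53 — meets.
  Stage 3 carried; the final stage is satisfied.
All stages carried — the appellant prevails.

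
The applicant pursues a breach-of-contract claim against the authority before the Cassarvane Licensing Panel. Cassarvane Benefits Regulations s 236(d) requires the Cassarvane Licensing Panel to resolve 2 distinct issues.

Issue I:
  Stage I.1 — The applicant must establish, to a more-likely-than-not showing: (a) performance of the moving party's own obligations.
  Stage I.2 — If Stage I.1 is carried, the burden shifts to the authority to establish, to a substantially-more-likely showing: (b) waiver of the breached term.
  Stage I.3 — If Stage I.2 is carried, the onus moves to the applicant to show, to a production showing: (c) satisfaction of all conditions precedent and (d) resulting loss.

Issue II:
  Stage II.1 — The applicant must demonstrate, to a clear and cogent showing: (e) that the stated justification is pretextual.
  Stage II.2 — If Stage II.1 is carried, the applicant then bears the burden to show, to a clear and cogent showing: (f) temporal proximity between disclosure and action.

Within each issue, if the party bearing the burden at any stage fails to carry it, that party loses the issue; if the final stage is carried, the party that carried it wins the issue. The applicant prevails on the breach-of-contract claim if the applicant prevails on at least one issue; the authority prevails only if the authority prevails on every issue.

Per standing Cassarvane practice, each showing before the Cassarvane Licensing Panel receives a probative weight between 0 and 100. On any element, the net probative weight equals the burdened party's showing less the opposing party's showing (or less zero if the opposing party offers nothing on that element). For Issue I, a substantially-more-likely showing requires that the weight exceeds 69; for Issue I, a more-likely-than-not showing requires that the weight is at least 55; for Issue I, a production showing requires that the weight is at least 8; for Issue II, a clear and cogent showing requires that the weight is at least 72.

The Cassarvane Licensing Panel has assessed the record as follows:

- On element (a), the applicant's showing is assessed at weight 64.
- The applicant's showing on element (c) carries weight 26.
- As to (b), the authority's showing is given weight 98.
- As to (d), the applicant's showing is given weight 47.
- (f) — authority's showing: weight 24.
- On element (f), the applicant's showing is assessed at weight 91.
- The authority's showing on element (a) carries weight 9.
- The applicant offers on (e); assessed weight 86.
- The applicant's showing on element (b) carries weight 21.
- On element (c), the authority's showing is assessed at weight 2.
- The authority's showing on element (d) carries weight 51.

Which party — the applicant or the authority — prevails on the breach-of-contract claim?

authority

— Issue I —
Stage I.1 (applicant, a more-likely-than-not showing, weight is at least 55): (a) net 64−9=55 ≥ 55 — meets.
  Stage I.1 is satisfied; the onus moves to the authority.
Stage I.2 (authority, a substantially-more-likely showing, weight exceeds 69): (b) net 98−21=77 > 69 — meets.
  All elements met. The burden passes to the applicant.
Stage I.3 (applicant, a production showing, weight is at least 8): (c) net 26−2=24 ≥ 8 — meets; (d) net 47−51=-4 < 8 — fails.
  The applicant does not carry Stage I.3.
So the authority prevails on this issue.
— Issue II —
Stage II.1 — burden on applicant; standard: a clear and cogent showing (weight is at least 72).
    (e): 86 ≥ 72 [met]
  All elements met. The applicant retains the burden for Stage II.2.
Stage II.2 — burden on applicant; standard: a clear and cogent showing (weight is at least 72).
    (f): 91 − 24 = 67 < 72 [not met]
  Stage II.2 not carried; the applicant fails its burden.
The analysis ends at Stage II.2; the authority prevails on this issue.
Per-issue: Issue I → authority; Issue II → authority. The applicant must prevail on at least one issue; overall, the authority prevails.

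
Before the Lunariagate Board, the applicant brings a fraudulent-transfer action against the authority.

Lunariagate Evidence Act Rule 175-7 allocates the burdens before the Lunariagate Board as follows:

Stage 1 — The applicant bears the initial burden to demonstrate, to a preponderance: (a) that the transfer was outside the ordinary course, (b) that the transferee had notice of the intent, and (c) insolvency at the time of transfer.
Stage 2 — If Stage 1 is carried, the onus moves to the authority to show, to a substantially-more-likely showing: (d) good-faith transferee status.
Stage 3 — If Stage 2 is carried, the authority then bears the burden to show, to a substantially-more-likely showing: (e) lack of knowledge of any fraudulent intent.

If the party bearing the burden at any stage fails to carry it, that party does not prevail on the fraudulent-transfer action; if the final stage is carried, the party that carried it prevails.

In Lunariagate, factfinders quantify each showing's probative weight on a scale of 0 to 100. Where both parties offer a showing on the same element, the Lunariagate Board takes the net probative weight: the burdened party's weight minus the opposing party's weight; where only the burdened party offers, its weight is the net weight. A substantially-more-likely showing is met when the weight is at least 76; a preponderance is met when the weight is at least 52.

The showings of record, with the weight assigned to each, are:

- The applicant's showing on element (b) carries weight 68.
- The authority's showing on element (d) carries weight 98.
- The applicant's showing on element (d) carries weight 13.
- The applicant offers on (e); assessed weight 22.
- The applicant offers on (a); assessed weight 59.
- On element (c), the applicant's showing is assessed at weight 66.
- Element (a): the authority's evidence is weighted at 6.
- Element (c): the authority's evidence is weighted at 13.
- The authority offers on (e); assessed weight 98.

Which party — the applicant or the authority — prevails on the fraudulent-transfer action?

Stage 1 (applicant, a preponderance, weight is at least 52): (a) net 59−6=53 ≥ 52 — meets; (b) 68 ≥ 52 — meets; (c) net 66−13=53 ≥ 52 — meets.
  The applicant carries Stage 1; the authority now bears the burden.
Stage 2 (authority, a substantially-more-likely showing, weight is at least 76): (d) net 98−13=85 ≥ 76 — meets.
  Stage 2 carried; the burden remains with the authority.
Stage 3 (authority, a substantially-more-likely showing, weight is at least 76): (e) net 98−22=76 ≥ 76 — meets.
  The authority carries the last stage.
With every stage satisfied, the authority prevails.

authority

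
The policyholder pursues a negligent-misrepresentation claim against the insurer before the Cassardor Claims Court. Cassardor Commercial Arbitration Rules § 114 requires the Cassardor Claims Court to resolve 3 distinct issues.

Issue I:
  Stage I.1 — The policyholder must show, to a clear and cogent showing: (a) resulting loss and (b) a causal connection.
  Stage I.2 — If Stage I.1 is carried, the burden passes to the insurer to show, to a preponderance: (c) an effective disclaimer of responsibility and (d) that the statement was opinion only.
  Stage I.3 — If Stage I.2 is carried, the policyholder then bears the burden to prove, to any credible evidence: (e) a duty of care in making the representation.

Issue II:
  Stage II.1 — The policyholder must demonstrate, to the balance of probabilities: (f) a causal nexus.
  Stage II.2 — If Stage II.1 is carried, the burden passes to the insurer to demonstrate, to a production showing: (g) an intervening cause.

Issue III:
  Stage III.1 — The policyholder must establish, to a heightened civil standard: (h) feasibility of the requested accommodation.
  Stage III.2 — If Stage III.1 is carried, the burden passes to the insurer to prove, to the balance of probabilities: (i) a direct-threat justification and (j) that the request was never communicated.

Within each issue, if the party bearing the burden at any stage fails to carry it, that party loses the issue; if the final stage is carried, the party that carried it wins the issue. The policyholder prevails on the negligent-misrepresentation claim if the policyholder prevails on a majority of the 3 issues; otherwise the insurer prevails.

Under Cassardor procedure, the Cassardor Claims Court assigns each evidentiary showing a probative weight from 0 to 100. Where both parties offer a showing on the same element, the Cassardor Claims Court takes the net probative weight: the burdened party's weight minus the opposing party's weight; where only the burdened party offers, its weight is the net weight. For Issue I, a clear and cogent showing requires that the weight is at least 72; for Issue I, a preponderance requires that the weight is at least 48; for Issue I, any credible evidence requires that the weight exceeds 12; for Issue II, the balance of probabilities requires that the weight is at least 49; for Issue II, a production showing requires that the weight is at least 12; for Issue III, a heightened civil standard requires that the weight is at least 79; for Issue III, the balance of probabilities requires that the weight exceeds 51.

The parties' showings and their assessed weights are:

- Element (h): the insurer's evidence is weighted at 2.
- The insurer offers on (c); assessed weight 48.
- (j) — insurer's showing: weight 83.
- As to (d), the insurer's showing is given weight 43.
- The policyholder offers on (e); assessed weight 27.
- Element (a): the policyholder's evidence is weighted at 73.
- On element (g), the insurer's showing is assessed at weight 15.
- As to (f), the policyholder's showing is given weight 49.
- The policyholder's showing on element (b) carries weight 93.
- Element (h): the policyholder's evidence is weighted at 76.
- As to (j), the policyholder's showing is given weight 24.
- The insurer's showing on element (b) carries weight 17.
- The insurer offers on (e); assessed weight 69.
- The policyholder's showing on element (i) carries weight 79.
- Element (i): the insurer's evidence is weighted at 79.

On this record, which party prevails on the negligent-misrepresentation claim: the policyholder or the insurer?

— Issue I —
At Stage I.1 the policyholder must meet a clear and cogent showing (weight is at least 72): on (a) the weight is 73, which does reach 72, so (a) meets the standard; on (b) the weight is 93 less the opposing 17 gives net 76, which does reach 72, so (b) meets the standard.
  All elements met. The burden passes to the insurer.
At Stage I.2 the insurer must meet a preponderance (weight is at least 48): on (c) the weight is 48, which does reach 48, so (c) meets the standard; on (d) the weight is 43, which does not reach 48, so (d) does not meet the standard.
  Stage I.2 not carried; the insurer fails its burden.
The policyholder prevails on this issue.
— Issue II —
Stage II.1 — burden on policyholder; standard: the balance of probabilities (weight is at least 49).
    (f): 49 ≥ 49 [met]
  The policyholder carries Stage II.1; the insurer now bears the burden.
Stage II.2 — burden on insurer; standard: a production showing (weight is at least 12).
    (g): 15 ≥ 12 [met]
  All elements met at the final stage.
All stages carried — the insurer prevails on this issue.
— Issue III —
Stage III.1 — burden on policyholder; standard: a heightened civil standard (weight is at least 79).
    (h): 76 − 2 = 74 < 79 [not met]
  The policyholder does not carry Stage III.1.
The analysis ends at Stage III.1; the insurer prevails on this issue.
Per-issue: Issue I → policyholder; Issue II → insurer; Issue III → insurer. The policyholder must prevail on a majority of issues; overall, the insurer prevails.

insurer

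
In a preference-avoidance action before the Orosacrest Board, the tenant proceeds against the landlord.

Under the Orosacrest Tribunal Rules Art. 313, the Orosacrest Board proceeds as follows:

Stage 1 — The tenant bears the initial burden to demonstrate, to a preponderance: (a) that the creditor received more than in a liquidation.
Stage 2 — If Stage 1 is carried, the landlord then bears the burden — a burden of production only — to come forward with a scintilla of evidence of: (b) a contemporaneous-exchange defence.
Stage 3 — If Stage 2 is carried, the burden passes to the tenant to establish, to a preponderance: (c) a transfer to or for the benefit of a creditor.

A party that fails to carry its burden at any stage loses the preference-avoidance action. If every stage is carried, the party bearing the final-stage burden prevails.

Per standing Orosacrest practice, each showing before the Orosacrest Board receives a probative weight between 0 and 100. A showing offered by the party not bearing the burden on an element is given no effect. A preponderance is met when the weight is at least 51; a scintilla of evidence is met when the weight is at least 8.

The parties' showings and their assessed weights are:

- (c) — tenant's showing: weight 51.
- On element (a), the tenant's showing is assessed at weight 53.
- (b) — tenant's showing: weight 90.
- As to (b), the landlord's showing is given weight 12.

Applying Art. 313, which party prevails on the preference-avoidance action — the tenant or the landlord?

Stage 1 (tenant, a preponderance, weight is at least 51): (a) 53 ≥ 51 — meets.
  Stage 1 carried; the burden shifts to the landlord.
Stage 2 (landlord, a scintilla of evidence, weight is at least 8): (b) 12 (tenant's 90 disregarded) ≥ 8 — meets.
  Stage 2 is satisfied; the onus moves to the tenant.
Stage 3 (tenant, a preponderance, weight is at least 51): (c) 51 ≥ 51 — meets.
  All elements met at the final stage.
All stages carried — the tenant prevails.

tenant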